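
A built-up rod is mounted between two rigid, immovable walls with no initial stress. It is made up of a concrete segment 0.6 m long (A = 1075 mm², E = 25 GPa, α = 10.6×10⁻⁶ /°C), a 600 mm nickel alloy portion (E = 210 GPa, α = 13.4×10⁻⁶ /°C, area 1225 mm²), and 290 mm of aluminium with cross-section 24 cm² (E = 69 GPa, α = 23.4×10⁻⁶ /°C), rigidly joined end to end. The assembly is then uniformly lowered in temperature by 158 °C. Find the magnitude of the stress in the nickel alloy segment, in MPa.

σ ≈ 103 MPa (tensile)

If the supports were absent, the total length change would be Σ αᵢΔT Lᵢ = 10.6×10⁻⁶×158×600 + 13.4×10⁻⁶×158×600 + 23.4×10⁻⁶×158×290 = 3.347 mm.
Since the ends are fixed, an axial force P builds up, equal in every segment, with P · Σ Lᵢ/(AᵢEᵢ) = δ_free.
The series flexibility is Σ Lᵢ/(AᵢEᵢ) = 600/(1075×25×10³) + 600/(1225×210×10³) + 290/(2400×69×10³) = 2.641×10⁻⁵ mm/N.
Hence P = δ_free / Σ(L/AE) = 3.347/2.641×10⁻⁵ = 126.8 kN (tensile).
σ_{nickel alloy} = P / A = 126800 / 1225 = 103.5 MPa.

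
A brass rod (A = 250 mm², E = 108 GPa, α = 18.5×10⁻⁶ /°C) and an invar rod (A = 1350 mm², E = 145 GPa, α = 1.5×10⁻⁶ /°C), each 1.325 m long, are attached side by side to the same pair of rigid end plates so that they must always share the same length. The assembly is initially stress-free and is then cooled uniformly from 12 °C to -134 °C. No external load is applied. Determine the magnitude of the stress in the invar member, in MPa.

σ ≈ 43.6 MPa (compressive)

Equilibrium of a rigid end plate with no external load gives equal and opposite internal forces ±P in the two members. Since α_{brass} > α_{invar}, cooling drives the brass into tension and the invar into compression.
Equating the net (thermal + elastic) strains gives |α₁ − α₂|·ΔT = P·[1/(A₁E₁) + 1/(A₂E₂)].
|α₁ − α₂|·ΔT = 17×10⁻⁶ × 146 = 0.002482.
1/(A₁E₁) + 1/(A₂E₂) = 1/(250×108×10³) + 1/(1350×145×10³) = 4.215×10⁻⁸ N⁻¹.
So P = 0.002482 / 4.215×10⁻⁸ = 58.89 kN.
σ_{invar} = P/A₂ = 58890/1350 = 43.62 MPa, compressive.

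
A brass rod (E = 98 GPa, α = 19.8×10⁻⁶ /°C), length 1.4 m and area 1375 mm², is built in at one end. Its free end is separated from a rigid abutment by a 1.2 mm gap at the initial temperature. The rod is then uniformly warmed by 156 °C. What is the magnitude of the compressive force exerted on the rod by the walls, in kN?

Free thermal elongation = αΔT L = 19.8×10⁻⁶ × 156 × 1400 = 4.324 mm.
After closing the 1.2 mm clearance, 4.324 − 1.2 = 3.124 mm of expansion remains to be suppressed by the wall.
So σ = E(δ_free − g)/L = 98×10³ × 3.124/1400 = 218.7 MPa.
Force on the wall = σA = 218.7 × 1375 mm² = 300.7 kN.

P ≈ 301 kN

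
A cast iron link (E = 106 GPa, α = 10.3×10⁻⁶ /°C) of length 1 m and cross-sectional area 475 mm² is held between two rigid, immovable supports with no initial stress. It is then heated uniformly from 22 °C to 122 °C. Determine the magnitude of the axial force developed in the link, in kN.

P ≈ 51.9 kN (compressive)

Full restraint means ε = 0, so the stress is σ = EαΔT = 106×10³ × 10.3×10⁻⁶ × 100 = 109.2 MPa.
Axial force P = σA = 109.2 × 475 = 51860 N = 51.86 kN, compressive.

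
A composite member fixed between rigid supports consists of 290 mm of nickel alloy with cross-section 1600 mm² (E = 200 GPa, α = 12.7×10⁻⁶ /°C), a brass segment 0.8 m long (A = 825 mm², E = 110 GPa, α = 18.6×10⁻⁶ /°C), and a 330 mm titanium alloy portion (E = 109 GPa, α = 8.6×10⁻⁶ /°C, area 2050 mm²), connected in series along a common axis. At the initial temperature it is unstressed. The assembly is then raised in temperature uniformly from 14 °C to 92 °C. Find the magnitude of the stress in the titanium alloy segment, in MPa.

If the supports were absent, the total length change would be Σ αᵢΔT Lᵢ = 12.7×10⁻⁶×78×290 + 18.6×10⁻⁶×78×800 + 8.6×10⁻⁶×78×330 = 1.669 mm.
Since the ends are fixed, an axial force P builds up, equal in every segment, with P · Σ Lᵢ/(AᵢEᵢ) = δ_free.
The series flexibility is Σ Lᵢ/(AᵢEᵢ) = 290/(1600×200×10³) + 800/(825×110×10³) + 330/(2050×109×10³) = 1.12×10⁻⁵ mm/N.
So P = 1.669 / 1.12×10⁻⁵ = 149.1 kN, compressive.
σ_{titanium alloy} = P / A = 149100 / 2050 = 72.71 MPa.

σ ≈ 72.7 MPa (compressive)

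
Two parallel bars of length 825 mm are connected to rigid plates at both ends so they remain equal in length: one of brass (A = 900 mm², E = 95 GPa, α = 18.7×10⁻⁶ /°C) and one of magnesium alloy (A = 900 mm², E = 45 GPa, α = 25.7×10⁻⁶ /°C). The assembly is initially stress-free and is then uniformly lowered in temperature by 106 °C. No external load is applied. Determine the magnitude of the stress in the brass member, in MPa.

σ ≈ 22.7 MPa (compressive)

Both members must finish at the same length. With the larger α, the magnesium alloy tends to over-contract; the plates restrain it, putting the magnesium alloy in tension and the brass in compression. With no external load the two internal forces are equal and opposite, magnitude P.
Setting the final lengths equal and cancelling L: (α₁ − α₂)ΔT = P/(A₁E₁) + P/(A₂E₂).
|α₁ − α₂|·ΔT = 7×10⁻⁶ × 106 = 0.000742.
1/(A₁E₁) + 1/(A₂E₂) = 1/(900×95×10³) + 1/(900×45×10³) = 3.639×10⁻⁸ N⁻¹.
P = 0.000742 / 3.639×10⁻⁸ = 20390 N = 20.39 kN.
σ_{brass} = P/A₁ = 20390/900 = 22.66 MPa, compressive.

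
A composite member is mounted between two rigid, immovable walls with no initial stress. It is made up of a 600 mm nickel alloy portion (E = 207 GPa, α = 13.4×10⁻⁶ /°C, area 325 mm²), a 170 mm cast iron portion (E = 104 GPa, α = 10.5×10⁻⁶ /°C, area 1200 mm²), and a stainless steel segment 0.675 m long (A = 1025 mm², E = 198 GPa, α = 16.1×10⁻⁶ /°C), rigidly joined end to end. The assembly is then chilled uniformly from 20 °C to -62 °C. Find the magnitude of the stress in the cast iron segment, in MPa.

σ ≈ 104 MPa (tensile)

With the walls removed the bar would change length by δ_free = Σ αᵢΔT Lᵢ = 13.4×10⁻⁶×82×600 + 10.5×10⁻⁶×82×170 + 16.1×10⁻⁶×82×675 = 1.697 mm.
The walls prevent any net length change, so an axial force P (same in every segment) develops. Compatibility: P · Σ Lᵢ/(AᵢEᵢ) = δ_free.
The series flexibility is Σ Lᵢ/(AᵢEᵢ) = 600/(325×207×10³) + 170/(1200×104×10³) + 675/(1025×198×10³) = 1.361×10⁻⁵ mm/N.
So P = 1.697 / 1.361×10⁻⁵ = 124.7 kN, tensile.
σ_{cast iron} = P / A = 124700 / 1200 = 103.9 MPa.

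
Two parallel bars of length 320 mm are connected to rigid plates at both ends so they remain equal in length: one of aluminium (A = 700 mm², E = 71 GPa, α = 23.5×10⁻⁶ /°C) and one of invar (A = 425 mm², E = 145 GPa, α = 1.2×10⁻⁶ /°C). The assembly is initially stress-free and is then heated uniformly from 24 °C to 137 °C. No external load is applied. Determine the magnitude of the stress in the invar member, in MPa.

σ ≈ 163 MPa (tensile)

Equilibrium of a rigid end plate with no external load gives equal and opposite internal forces ±P in the two members. Since α_{aluminium} > α_{invar}, heating drives the aluminium into compression and the invar into tension.
Setting the final lengths equal and cancelling L: (α₁ − α₂)ΔT = P/(A₁E₁) + P/(A₂E₂).
|α₁ − α₂|·ΔT = 22.3×10⁻⁶ × 113 = 0.00252.
1/(A₁E₁) + 1/(A₂E₂) = 1/(700×71×10³) + 1/(425×145×10³) = 3.635×10⁻⁸ N⁻¹.
P = 0.00252 / 3.635×10⁻⁸ = 69330 N = 69.33 kN.
σ_{invar} = P/A₂ = 69330/425 = 163.1 MPa, tensile.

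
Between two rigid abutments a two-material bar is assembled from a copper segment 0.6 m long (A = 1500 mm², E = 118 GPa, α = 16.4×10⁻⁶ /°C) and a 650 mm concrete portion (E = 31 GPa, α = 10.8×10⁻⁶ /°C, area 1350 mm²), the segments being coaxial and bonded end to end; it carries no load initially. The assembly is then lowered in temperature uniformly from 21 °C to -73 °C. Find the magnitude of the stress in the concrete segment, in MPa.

With the walls removed the bar would change length by δ_free = Σ αᵢΔT Lᵢ = 16.4×10⁻⁶×94×600 + 10.8×10⁻⁶×94×650 = 1.585 mm.
The walls prevent any net length change, so an axial force P (same in every segment) develops. Compatibility: P · Σ Lᵢ/(AᵢEᵢ) = δ_free.
The series flexibility is Σ Lᵢ/(AᵢEᵢ) = 600/(1500×118×10³) + 650/(1350×31×10³) = 1.892×10⁻⁵ mm/N.
So P = 1.585 / 1.892×10⁻⁵ = 83.76 kN, tensile.
σ_{concrete} = P / A = 83760 / 1350 = 62.04 MPa.

σ ≈ 62 MPa (tensile)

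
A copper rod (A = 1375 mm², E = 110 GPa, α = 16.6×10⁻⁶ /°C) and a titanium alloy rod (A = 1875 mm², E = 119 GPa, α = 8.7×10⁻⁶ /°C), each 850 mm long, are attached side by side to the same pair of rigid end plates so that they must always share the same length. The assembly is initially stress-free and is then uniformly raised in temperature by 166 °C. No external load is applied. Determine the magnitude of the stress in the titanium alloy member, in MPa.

σ ≈ 63 MPa (tensile)

Equilibrium of a rigid end plate with no external load gives equal and opposite internal forces ±P in the two members. Since α_{copper} > α_{titanium alloy}, heating drives the copper into compression and the titanium alloy into tension.
Equating the net (thermal + elastic) strains gives |α₁ − α₂|·ΔT = P·[1/(A₁E₁) + 1/(A₂E₂)].
|α₁ − α₂|·ΔT = 7.9×10⁻⁶ × 166 = 0.001311.
1/(A₁E₁) + 1/(A₂E₂) = 1/(1375×110×10³) + 1/(1875×119×10³) = 1.109×10⁻⁸ N⁻¹.
So P = 0.001311 / 1.109×10⁻⁸ = 118.2 kN.
σ_{titanium alloy} = P/A₂ = 118200/1875 = 63.05 MPa, tensile.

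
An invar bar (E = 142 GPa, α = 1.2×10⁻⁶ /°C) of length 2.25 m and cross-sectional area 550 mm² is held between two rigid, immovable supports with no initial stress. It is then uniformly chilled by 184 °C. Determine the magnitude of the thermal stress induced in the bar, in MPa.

σ ≈ 31.4 MPa (tensile)

Because both ends are immovable the net strain is zero, and the suppressed thermal strain is αΔT = 1.2×10⁻⁶ × 184 = 220.8×10⁻⁶.
Hence σ = E·αΔT = 142×10³ × 220.8×10⁻⁶ = 31.35 MPa, tensile.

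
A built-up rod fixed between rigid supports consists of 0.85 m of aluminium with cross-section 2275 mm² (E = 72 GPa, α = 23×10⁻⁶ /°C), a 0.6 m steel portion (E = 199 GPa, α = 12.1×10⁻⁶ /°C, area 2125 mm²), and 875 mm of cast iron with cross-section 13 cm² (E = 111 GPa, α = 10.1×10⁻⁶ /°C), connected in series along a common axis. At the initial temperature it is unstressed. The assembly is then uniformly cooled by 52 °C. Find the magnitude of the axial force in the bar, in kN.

If the supports were absent, the total length change would be Σ αᵢΔT Lᵢ = 23×10⁻⁶×52×850 + 12.1×10⁻⁶×52×600 + 10.1×10⁻⁶×52×875 = 1.854 mm.
The rigid supports impose zero overall length change; the single axial force P common to all segments must satisfy P Σ Lᵢ/(AᵢEᵢ) = δ_free.
Σ Lᵢ/(AᵢEᵢ) = 850/(2275×72×10³) + 600/(2125×199×10³) + 875/(1300×111×10³) = 1.267×10⁻⁵ mm/N.
So P = 1.854 / 1.267×10⁻⁵ = 146.3 kN, tensile.

P ≈ 146 kN (tensile)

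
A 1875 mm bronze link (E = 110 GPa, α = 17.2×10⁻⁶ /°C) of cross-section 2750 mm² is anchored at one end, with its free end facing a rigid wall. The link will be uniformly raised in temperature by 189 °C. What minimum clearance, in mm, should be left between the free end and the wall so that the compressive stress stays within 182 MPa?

Free expansion if unrestrained: δ_free = αΔT L = 17.2×10⁻⁶ × 189 × 1875 = 6.095 mm.
At the allowable stress the elastic shortening the wall may impose is σL/E = 182 × 1875 / (110×10³) = 3.102 mm.
The gap must absorb the remainder: g_min = 6.095 − 3.102 = 2.993 mm.

g ≈ 2.99 mm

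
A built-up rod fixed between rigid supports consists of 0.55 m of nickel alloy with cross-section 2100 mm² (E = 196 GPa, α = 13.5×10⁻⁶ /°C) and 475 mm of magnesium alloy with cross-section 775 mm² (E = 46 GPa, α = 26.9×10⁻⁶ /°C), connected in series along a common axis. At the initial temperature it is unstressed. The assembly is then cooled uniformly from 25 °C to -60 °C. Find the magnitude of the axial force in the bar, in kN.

Free thermal contraction of the whole bar: Σ αᵢΔT Lᵢ = 13.5×10⁻⁶×85×550 + 26.9×10⁻⁶×85×475 = 1.717 mm.
Since the ends are fixed, an axial force P builds up, equal in every segment, with P · Σ Lᵢ/(AᵢEᵢ) = δ_free.
The series flexibility is Σ Lᵢ/(AᵢEᵢ) = 550/(2100×196×10³) + 475/(775×46×10³) = 1.466×10⁻⁵ mm/N.
Hence P = δ_free / Σ(L/AE) = 1.717/1.466×10⁻⁵ = 117.1 kN (tensile).

P ≈ 117 kN (tensile)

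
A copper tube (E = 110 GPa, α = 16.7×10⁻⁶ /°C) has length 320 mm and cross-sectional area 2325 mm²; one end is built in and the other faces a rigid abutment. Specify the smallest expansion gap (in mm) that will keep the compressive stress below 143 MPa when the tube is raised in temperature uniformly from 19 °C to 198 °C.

With no wall the tube would lengthen by αΔT L = 16.7×10⁻⁶ × 179 × 320 = 0.9566 mm.
A stress of 143 MPa corresponds to the wall pushing the tube back by σL/E = 143×320/(110×10³) = 0.416 mm.
So the gap has to take up the difference, g_min = δ_free − σL/E = 0.9566 − 0.416 = 0.5406 mm.

g ≈ 0.541 mm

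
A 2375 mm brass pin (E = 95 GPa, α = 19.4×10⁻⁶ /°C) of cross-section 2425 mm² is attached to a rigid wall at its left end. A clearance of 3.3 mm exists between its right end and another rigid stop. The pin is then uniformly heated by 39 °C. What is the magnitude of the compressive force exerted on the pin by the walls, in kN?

Unrestrained expansion: δ_free = αΔT L = 19.4×10⁻⁶ × 39 × 2375 = 1.797 mm.
This is smaller than the 3.3 mm clearance, so the pin expands freely without reaching the stop — the stress is zero.

P ≈ 0 kN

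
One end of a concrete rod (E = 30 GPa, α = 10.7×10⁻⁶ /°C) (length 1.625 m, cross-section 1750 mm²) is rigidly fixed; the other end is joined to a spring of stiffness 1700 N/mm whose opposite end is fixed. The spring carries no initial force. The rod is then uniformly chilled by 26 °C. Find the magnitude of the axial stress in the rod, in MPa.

σ ≈ 0.417 MPa (tensile)

Free thermal contraction: δ_free = αΔT L = 10.7×10⁻⁶ × 26 × 1625 = 0.4521 mm.
Let P be the tensile force in the spring. The rod extends elastically by PL/(AE) and the spring stretches by P/k; together these equal δ_free.
P [ L/(AE) + 1/k ] = δ_free → P [ 1625/(1750×30×10³) + 1/(1700) ] = 0.4521.
P = 0.4521 / 0.0006192 = 730.1 N.
σ = P/A = 730.1/1750 = 0.4172 MPa.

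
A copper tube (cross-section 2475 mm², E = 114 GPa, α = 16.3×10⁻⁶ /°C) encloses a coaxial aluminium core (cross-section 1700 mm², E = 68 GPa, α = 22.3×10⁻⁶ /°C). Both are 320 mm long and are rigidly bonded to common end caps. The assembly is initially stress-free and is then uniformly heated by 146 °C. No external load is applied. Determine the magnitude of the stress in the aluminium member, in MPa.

σ ≈ 42.3 MPa (compressive)

Both members must finish at the same length. With the larger α, the aluminium tends to over-expand; the plates restrain it, putting the aluminium in compression and the copper in tension. With no external load the two internal forces are equal and opposite, magnitude P.
Setting the final lengths equal and cancelling L: (α₁ − α₂)ΔT = P/(A₁E₁) + P/(A₂E₂).
|α₁ − α₂|·ΔT = 6×10⁻⁶ × 146 = 0.000876.
1/(A₁E₁) + 1/(A₂E₂) = 1/(2475×114×10³) + 1/(1700×68×10³) = 1.219×10⁻⁸ N⁻¹.
P = 0.000876 / 1.219×10⁻⁸ = 71830 N = 71.83 kN.
σ_{aluminium} = P/A₂ = 71830/1700 = 42.26 MPa, compressive.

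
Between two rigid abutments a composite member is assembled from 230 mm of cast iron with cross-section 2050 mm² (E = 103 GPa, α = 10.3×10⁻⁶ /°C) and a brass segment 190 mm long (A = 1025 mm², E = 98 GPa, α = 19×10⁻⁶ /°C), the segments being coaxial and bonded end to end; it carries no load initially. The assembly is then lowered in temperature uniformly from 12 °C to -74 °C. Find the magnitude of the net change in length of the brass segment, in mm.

|ΔL| ≈ 0.0158 mm

Free thermal contraction of the whole bar: Σ αᵢΔT Lᵢ = 10.3×10⁻⁶×86×230 + 19×10⁻⁶×86×190 = 0.5142 mm.
The walls prevent any net length change, so an axial force P (same in every segment) develops. Compatibility: P · Σ Lᵢ/(AᵢEᵢ) = δ_free.
The series flexibility is Σ Lᵢ/(AᵢEᵢ) = 230/(2050×103×10³) + 190/(1025×98×10³) = 2.981×10⁻⁶ mm/N.
So P = 0.5142 / 2.981×10⁻⁶ = 172.5 kN, tensile.
For the brass segment, free thermal change = 19×10⁻⁶×86×190 = 0.3105 mm and elastic change from P = 172500×190/(1025×98×10³) = 0.3263 mm; these oppose, so the net change is 0.0158 mm (segment lengthens).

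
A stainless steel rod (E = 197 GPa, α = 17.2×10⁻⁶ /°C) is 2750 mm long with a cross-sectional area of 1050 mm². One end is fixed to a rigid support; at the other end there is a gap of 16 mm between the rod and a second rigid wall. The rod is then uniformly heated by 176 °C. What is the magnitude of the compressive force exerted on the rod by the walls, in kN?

Free thermal elongation = αΔT L = 17.2×10⁻⁶ × 176 × 2750 = 8.325 mm.
Since δ_free = 8.32 mm is less than the 16 mm gap, the rod never touches the wall. No axial force develops.

P ≈ 0 kN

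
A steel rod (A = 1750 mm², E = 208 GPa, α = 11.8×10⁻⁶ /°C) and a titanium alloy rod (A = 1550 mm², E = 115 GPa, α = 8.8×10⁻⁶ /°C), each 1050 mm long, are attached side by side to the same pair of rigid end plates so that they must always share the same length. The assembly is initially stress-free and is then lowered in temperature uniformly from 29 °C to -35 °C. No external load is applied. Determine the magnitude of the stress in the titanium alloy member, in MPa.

σ ≈ 14.8 MPa (compressive)

Equilibrium of a rigid end plate with no external load gives equal and opposite internal forces ±P in the two members. Since α_{steel} > α_{titanium alloy}, cooling drives the steel into tension and the titanium alloy into compression.
Setting the final lengths equal and cancelling L: (α₁ − α₂)ΔT = P/(A₁E₁) + P/(A₂E₂).
|α₁ − α₂|·ΔT = 3×10⁻⁶ × 64 = 0.000192.
1/(A₁E₁) + 1/(A₂E₂) = 1/(1750×208×10³) + 1/(1550×115×10³) = 8.357×10⁻⁹ N⁻¹.
P = 0.000192 / 8.357×10⁻⁹ = 22970 N = 22.97 kN.
σ_{titanium alloy} = P/A₂ = 22970/1550 = 14.82 MPa, compressive.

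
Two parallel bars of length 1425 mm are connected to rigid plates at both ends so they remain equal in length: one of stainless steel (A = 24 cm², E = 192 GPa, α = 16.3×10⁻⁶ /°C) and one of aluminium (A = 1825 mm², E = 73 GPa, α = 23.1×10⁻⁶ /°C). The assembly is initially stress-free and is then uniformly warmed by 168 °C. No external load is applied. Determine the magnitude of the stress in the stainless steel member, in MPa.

Both members must finish at the same length. With the larger α, the aluminium tends to over-expand; the plates restrain it, putting the aluminium in compression and the stainless steel in tension. With no external load the two internal forces are equal and opposite, magnitude P.
Equating the net (thermal + elastic) strains gives |α₁ − α₂|·ΔT = P·[1/(A₁E₁) + 1/(A₂E₂)].
|α₁ − α₂|·ΔT = 6.8×10⁻⁶ × 168 = 0.001142.
1/(A₁E₁) + 1/(A₂E₂) = 1/(2400×192×10³) + 1/(1825×73×10³) = 9.676×10⁻⁹ N⁻¹.
P = 0.001142 / 9.676×10⁻⁹ = 118100 N = 118.1 kN.
σ_{stainless steel} = P/A₁ = 118100/2400 = 49.19 MPa, tensile.

σ ≈ 49.2 MPa (tensile)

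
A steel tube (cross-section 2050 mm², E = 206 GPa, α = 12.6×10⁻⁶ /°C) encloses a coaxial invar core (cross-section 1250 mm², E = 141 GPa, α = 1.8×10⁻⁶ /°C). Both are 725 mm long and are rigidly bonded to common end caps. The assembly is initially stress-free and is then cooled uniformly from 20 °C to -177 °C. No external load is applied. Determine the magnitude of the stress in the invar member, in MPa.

σ ≈ 212 MPa (compressive)

Both members must finish at the same length. With the larger α, the steel tends to over-contract; the plates restrain it, putting the steel in tension and the invar in compression. With no external load the two internal forces are equal and opposite, magnitude P.
Equating the net (thermal + elastic) strains gives |α₁ − α₂|·ΔT = P·[1/(A₁E₁) + 1/(A₂E₂)].
|α₁ − α₂|·ΔT = 10.8×10⁻⁶ × 197 = 0.002128.
1/(A₁E₁) + 1/(A₂E₂) = 1/(2050×206×10³) + 1/(1250×141×10³) = 8.042×10⁻⁹ N⁻¹.
P = 0.002128 / 8.042×10⁻⁹ = 264600 N = 264.6 kN.
σ_{invar} = P/A₂ = 264600/1250 = 211.7 MPa, compressive.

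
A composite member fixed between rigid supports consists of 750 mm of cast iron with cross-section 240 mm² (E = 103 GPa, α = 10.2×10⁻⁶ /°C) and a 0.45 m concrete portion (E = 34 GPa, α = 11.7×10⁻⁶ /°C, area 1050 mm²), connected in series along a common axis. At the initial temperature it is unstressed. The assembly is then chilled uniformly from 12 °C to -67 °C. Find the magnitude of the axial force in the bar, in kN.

If the supports were absent, the total length change would be Σ αᵢΔT Lᵢ = 10.2×10⁻⁶×79×750 + 11.7×10⁻⁶×79×450 = 1.02 mm.
Since the ends are fixed, an axial force P builds up, equal in every segment, with P · Σ Lᵢ/(AᵢEᵢ) = δ_free.
The series flexibility is Σ Lᵢ/(AᵢEᵢ) = 750/(240×103×10³) + 450/(1050×34×10³) = 4.294×10⁻⁵ mm/N.
P = 1.02 / 4.294×10⁻⁵ = 23760 N = 23.76 kN, tensile.

P ≈ 23.8 kN (tensile)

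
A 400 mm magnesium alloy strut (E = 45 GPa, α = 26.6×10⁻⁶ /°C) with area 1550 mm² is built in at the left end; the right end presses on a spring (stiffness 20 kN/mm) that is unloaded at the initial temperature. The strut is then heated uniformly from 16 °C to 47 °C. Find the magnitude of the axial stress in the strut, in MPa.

If the spring were absent the strut would lengthen by αΔT L = 26.6×10⁻⁶ × 31 × 400 = 0.3298 mm.
Let P be the compressive force at the spring. The strut shortens elastically by PL/(AE) and the spring compresses by P/k; together these equal δ_free.
So P = δ_free / [L/(AE) + 1/k] = 0.3298 / [ 400/(1550×45×10³) + 1/(20×10³) ].
P = 0.3298 / 5.573×10⁻⁵ = 5918 N.
σ = P/A = 5918/1550 = 3.818 MPa.

σ ≈ 3.82 MPa (compressive)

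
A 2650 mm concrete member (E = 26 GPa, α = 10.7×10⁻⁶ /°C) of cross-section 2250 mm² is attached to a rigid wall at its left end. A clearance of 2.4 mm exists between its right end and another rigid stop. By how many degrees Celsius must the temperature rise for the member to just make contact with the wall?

Contact occurs when the free expansion equals the gap: αΔT L = 2.4 mm.
ΔT = 2.4 / (10.7×10⁻⁶ × 2650) = 84.64 °C.

ΔT ≈ 84.6 °C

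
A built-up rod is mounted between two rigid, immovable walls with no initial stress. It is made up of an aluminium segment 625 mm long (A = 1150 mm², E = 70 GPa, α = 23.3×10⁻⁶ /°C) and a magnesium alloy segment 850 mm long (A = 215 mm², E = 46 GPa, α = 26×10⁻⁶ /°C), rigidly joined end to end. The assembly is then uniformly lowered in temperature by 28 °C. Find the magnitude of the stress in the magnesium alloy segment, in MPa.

If the supports were absent, the total length change would be Σ αᵢΔT Lᵢ = 23.3×10⁻⁶×28×625 + 26×10⁻⁶×28×850 = 1.027 mm.
The rigid supports impose zero overall length change; the single axial force P common to all segments must satisfy P Σ Lᵢ/(AᵢEᵢ) = δ_free.
Σ Lᵢ/(AᵢEᵢ) = 625/(1150×70×10³) + 850/(215×46×10³) = 9.371×10⁻⁵ mm/N.
P = 1.027 / 9.371×10⁻⁵ = 10950 N = 10.95 kN, tensile.
σ_{magnesium alloy} = P / A = 10950 / 215 = 50.95 MPa.

σ ≈ 51 MPa (tensile)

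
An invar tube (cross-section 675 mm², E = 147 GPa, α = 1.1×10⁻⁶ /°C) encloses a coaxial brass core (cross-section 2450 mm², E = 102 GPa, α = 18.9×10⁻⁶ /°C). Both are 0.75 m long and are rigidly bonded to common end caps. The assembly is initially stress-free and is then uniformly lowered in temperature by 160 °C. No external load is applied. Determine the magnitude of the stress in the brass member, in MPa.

Both members must finish at the same length. With the larger α, the brass tends to over-contract; the plates restrain it, putting the brass in tension and the invar in compression. With no external load the two internal forces are equal and opposite, magnitude P.
Setting the final lengths equal and cancelling L: (α₁ − α₂)ΔT = P/(A₁E₁) + P/(A₂E₂).
|α₁ − α₂|·ΔT = 17.8×10⁻⁶ × 160 = 0.002848.
1/(A₁E₁) + 1/(A₂E₂) = 1/(675×147×10³) + 1/(2450×102×10³) = 1.408×10⁻⁸ N⁻¹.
So P = 0.002848 / 1.408×10⁻⁸ = 202.3 kN.
σ_{brass} = P/A₂ = 202300/2450 = 82.56 MPa, tensile.

σ ≈ 82.6 MPa (tensile)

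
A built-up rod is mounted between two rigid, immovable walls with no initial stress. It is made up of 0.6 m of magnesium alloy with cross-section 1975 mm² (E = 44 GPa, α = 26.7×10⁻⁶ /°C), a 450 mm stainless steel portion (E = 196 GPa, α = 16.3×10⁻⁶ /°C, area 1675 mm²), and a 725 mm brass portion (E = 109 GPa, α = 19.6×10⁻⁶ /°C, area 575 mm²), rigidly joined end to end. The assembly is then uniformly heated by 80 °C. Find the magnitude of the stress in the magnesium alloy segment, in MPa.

σ ≈ 76.7 MPa (compressive)

If the supports were absent, the total length change would be Σ αᵢΔT Lᵢ = 26.7×10⁻⁶×80×600 + 16.3×10⁻⁶×80×450 + 19.6×10⁻⁶×80×725 = 3.005 mm.
The rigid supports impose zero overall length change; the single axial force P common to all segments must satisfy P Σ Lᵢ/(AᵢEᵢ) = δ_free.
Σ Lᵢ/(AᵢEᵢ) = 600/(1975×44×10³) + 450/(1675×196×10³) + 725/(575×109×10³) = 1.984×10⁻⁵ mm/N.
Hence P = δ_free / Σ(L/AE) = 3.005/1.984×10⁻⁵ = 151.5 kN (compressive).
σ_{magnesium alloy} = P / A = 151500 / 1975 = 76.68 MPa.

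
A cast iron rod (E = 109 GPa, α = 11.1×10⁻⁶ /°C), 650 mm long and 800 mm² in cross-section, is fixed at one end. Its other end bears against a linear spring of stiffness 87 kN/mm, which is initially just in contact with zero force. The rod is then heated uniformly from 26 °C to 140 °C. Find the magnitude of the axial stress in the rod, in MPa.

σ ≈ 54.3 MPa (compressive)

Free thermal expansion: δ_free = αΔT L = 11.1×10⁻⁶ × 114 × 650 = 0.8225 mm.
With a force P in the spring, the elastic change of the rod is PL/(AE) and that of the spring is P/k; compatibility requires their sum to equal δ_free.
P [ L/(AE) + 1/k ] = δ_free → P [ 650/(800×109×10³) + 1/(87×10³) ] = 0.8225.
P = 0.8225 / 1.895×10⁻⁵ = 43410 N.
σ = P/A = 43410/800 = 54.26 MPa.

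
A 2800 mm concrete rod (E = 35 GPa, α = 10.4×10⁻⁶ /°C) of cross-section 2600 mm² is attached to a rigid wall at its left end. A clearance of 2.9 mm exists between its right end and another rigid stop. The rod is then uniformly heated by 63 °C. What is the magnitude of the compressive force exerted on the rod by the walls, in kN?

If the wall were absent the rod would grow by αΔT L = 10.4×10⁻⁶ × 63 × 2800 = 1.835 mm.
Since δ_free = 1.83 mm is less than the 2.9 mm gap, the rod never touches the wall. No axial force develops.

P ≈ 0 kN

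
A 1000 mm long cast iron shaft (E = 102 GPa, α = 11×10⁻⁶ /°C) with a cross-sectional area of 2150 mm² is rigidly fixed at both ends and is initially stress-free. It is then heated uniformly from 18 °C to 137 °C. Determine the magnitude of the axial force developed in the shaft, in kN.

Full restraint means ε = 0, so the stress is σ = EαΔT = 102×10³ × 11×10⁻⁶ × 119 = 133.5 MPa.
Axial force P = σA = 133.5 × 2150 = 287100 N = 287.1 kN, compressive.

P ≈ 287 kN (compressive)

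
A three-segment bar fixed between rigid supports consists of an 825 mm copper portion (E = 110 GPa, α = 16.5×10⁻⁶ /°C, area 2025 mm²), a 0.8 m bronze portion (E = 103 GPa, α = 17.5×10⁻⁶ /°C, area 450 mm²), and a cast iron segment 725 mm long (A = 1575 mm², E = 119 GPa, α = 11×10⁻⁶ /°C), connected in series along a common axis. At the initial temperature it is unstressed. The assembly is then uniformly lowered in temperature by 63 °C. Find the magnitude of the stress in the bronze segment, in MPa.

σ ≈ 201 MPa (tensile)

With the walls removed the bar would change length by δ_free = Σ αᵢΔT Lᵢ = 16.5×10⁻⁶×63×825 + 17.5×10⁻⁶×63×800 + 11×10⁻⁶×63×725 = 2.242 mm.
Since the ends are fixed, an axial force P builds up, equal in every segment, with P · Σ Lᵢ/(AᵢEᵢ) = δ_free.
The series flexibility is Σ Lᵢ/(AᵢEᵢ) = 825/(2025×110×10³) + 800/(450×103×10³) + 725/(1575×119×10³) = 2.483×10⁻⁵ mm/N.
Hence P = δ_free / Σ(L/AE) = 2.242/2.483×10⁻⁵ = 90.29 kN (tensile).
σ_{bronze} = P / A = 90290 / 450 = 200.6 MPa.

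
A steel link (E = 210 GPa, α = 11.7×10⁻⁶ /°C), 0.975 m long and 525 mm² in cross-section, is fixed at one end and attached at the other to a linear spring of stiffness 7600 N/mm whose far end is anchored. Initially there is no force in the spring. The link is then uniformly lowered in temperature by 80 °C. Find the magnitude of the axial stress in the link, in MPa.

σ ≈ 12.4 MPa (tensile)

Free thermal contraction: δ_free = αΔT L = 11.7×10⁻⁶ × 80 × 975 = 0.9126 mm.
With a force P in the spring, the elastic change of the link is PL/(AE) and that of the spring is P/k; compatibility requires their sum to equal δ_free.
So P = δ_free / [L/(AE) + 1/k] = 0.9126 / [ 975/(525×210×10³) + 1/(7600) ].
P = 0.9126 / 0.0001404 = 6499 N.
σ = P/A = 6499/525 = 12.38 MPa.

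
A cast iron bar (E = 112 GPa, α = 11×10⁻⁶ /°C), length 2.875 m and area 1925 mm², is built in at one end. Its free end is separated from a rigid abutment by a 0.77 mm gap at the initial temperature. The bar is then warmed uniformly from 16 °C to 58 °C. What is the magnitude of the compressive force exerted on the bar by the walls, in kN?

If the wall were absent the bar would grow by αΔT L = 11×10⁻⁶ × 42 × 2875 = 1.328 mm.
The gap closes (δ_free > 0.77 mm) and the wall then resists a further 1.328 − 0.77 = 0.5582 mm of expansion.
Compatibility: PL/(AE) = 0.5582 mm, so σ = P/A = E × (0.5582/2875) = 21.75 MPa.
P = σA = 21.75 × 1925 = 41.86 kN.

P ≈ 41.9 kN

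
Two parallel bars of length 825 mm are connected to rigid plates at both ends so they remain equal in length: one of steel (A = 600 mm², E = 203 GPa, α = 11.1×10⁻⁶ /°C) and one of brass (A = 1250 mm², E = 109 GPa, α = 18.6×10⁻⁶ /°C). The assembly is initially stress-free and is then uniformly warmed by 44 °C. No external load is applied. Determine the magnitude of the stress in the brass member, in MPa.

The brass has the larger α, so on heating it would change length more than the steel if both were free. The rigid plates force a common final length, so the brass is put into compression and the steel into tension, with equal and opposite forces P (no external load).
Equating the net (thermal + elastic) strains gives |α₁ − α₂|·ΔT = P·[1/(A₁E₁) + 1/(A₂E₂)].
|α₁ − α₂|·ΔT = 7.5×10⁻⁶ × 44 = 0.00033.
1/(A₁E₁) + 1/(A₂E₂) = 1/(600×203×10³) + 1/(1250×109×10³) = 1.555×10⁻⁸ N⁻¹.
P = 0.00033 / 1.555×10⁻⁸ = 21220 N = 21.22 kN.
σ_{brass} = P/A₂ = 21220/1250 = 16.98 MPa, compressive.

σ ≈ 17 MPa (compressive)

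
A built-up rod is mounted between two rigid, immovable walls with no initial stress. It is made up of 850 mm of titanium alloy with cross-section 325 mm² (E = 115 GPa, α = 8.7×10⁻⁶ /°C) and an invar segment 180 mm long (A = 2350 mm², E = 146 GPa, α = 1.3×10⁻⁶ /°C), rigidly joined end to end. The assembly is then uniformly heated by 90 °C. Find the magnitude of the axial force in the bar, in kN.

With the walls removed the bar would change length by δ_free = Σ αᵢΔT Lᵢ = 8.7×10⁻⁶×90×850 + 1.3×10⁻⁶×90×180 = 0.6866 mm.
Since the ends are fixed, an axial force P builds up, equal in every segment, with P · Σ Lᵢ/(AᵢEᵢ) = δ_free.
Σ Lᵢ/(AᵢEᵢ) = 850/(325×115×10³) + 180/(2350×146×10³) = 2.327×10⁻⁵ mm/N.
Hence P = δ_free / Σ(L/AE) = 0.6866/2.327×10⁻⁵ = 29.51 kN (compressive).

P ≈ 29.5 kN (compressive)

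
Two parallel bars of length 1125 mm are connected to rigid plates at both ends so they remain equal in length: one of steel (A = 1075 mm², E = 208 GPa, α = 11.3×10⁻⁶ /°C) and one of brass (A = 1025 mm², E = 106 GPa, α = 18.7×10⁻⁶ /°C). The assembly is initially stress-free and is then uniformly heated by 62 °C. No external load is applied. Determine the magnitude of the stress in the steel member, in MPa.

Both members must finish at the same length. With the larger α, the brass tends to over-expand; the plates restrain it, putting the brass in compression and the steel in tension. With no external load the two internal forces are equal and opposite, magnitude P.
Equating the net (thermal + elastic) strains gives |α₁ − α₂|·ΔT = P·[1/(A₁E₁) + 1/(A₂E₂)].
|α₁ − α₂|·ΔT = 7.4×10⁻⁶ × 62 = 0.0004588.
1/(A₁E₁) + 1/(A₂E₂) = 1/(1075×208×10³) + 1/(1025×106×10³) = 1.368×10⁻⁸ N⁻¹.
So P = 0.0004588 / 1.368×10⁻⁸ = 33.55 kN.
σ_{steel} = P/A₁ = 33550/1075 = 31.21 MPa, tensile.

σ ≈ 31.2 MPa (tensile)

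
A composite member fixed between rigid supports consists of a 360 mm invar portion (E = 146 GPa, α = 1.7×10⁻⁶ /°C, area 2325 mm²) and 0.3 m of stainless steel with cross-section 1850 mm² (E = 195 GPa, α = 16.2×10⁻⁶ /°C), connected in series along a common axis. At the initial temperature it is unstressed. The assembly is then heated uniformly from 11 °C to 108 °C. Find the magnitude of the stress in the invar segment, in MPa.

Free thermal expansion of the whole bar: Σ αᵢΔT Lᵢ = 1.7×10⁻⁶×97×360 + 16.2×10⁻⁶×97×300 = 0.5308 mm.
The walls prevent any net length change, so an axial force P (same in every segment) develops. Compatibility: P · Σ Lᵢ/(AᵢEᵢ) = δ_free.
The series flexibility is Σ Lᵢ/(AᵢEᵢ) = 360/(2325×146×10³) + 300/(1850×195×10³) = 1.892×10⁻⁶ mm/N.
P = 0.5308 / 1.892×10⁻⁶ = 280500 N = 280.5 kN, compressive.
σ_{invar} = P / A = 280500 / 2325 = 120.7 MPa.

σ ≈ 121 MPa (compressive)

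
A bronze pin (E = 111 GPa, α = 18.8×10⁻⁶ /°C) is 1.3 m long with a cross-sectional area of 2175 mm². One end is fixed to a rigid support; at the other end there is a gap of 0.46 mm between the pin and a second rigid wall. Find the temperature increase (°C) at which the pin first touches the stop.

ΔT ≈ 18.8 °C

The gap closes when αΔT L = 0.46 mm, since the pin is still unstressed at that instant.
So ΔT = g/(αL) = 0.46/(18.8×10⁻⁶ × 1300) = 18.82 °C.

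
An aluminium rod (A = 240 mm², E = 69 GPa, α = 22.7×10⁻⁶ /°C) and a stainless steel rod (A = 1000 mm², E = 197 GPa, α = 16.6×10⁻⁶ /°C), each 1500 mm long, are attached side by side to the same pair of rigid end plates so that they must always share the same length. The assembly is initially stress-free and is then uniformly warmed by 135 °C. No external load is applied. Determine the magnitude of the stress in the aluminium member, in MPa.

Equilibrium of a rigid end plate with no external load gives equal and opposite internal forces ±P in the two members. Since α_{aluminium} > α_{stainless steel}, heating drives the aluminium into compression and the stainless steel into tension.
Equating the net (thermal + elastic) strains gives |α₁ − α₂|·ΔT = P·[1/(A₁E₁) + 1/(A₂E₂)].
|α₁ − α₂|·ΔT = 6.1×10⁻⁶ × 135 = 0.0008235.
1/(A₁E₁) + 1/(A₂E₂) = 1/(240×69×10³) + 1/(1000×197×10³) = 6.546×10⁻⁸ N⁻¹.
So P = 0.0008235 / 6.546×10⁻⁸ = 12.58 kN.
σ_{aluminium} = P/A₁ = 12580/240 = 52.42 MPa, compressive.

σ ≈ 52.4 MPa (compressive)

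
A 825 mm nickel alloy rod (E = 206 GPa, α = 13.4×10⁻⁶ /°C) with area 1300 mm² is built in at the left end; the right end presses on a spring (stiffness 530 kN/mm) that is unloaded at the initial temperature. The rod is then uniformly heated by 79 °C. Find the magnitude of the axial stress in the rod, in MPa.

σ ≈ 135 MPa (compressive)

If the spring were absent the rod would lengthen by αΔT L = 13.4×10⁻⁶ × 79 × 825 = 0.8733 mm.
Let P be the compressive force at the spring. The rod shortens elastically by PL/(AE) and the spring compresses by P/k; together these equal δ_free.
So P = δ_free / [L/(AE) + 1/k] = 0.8733 / [ 825/(1300×206×10³) + 1/(530×10³) ].
P = 0.8733 / 4.967×10⁻⁶ = 175800 N.
σ = P/A = 175800/1300 = 135.2 MPa.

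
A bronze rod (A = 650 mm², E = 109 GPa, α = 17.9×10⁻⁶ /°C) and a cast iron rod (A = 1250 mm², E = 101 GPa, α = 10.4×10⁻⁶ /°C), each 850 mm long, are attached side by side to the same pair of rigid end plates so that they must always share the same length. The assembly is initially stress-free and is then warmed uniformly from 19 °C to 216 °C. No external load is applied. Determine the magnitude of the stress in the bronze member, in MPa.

Equilibrium of a rigid end plate with no external load gives equal and opposite internal forces ±P in the two members. Since α_{bronze} > α_{cast iron}, heating drives the bronze into compression and the cast iron into tension.
Setting the final lengths equal and cancelling L: (α₁ − α₂)ΔT = P/(A₁E₁) + P/(A₂E₂).
|α₁ − α₂|·ΔT = 7.5×10⁻⁶ × 197 = 0.001477.
1/(A₁E₁) + 1/(A₂E₂) = 1/(650×109×10³) + 1/(1250×101×10³) = 2.204×10⁻⁸ N⁻¹.
P = 0.001477 / 2.204×10⁻⁸ = 67050 N = 67.05 kN.
σ_{bronze} = P/A₁ = 67050/650 = 103.2 MPa, compressive.

σ ≈ 103 MPa (compressive)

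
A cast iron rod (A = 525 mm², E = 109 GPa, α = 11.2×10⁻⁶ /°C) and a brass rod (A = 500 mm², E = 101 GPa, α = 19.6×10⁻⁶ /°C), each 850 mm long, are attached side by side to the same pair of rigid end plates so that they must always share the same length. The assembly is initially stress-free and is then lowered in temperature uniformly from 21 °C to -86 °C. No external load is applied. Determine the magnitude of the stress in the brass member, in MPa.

Both members must finish at the same length. With the larger α, the brass tends to over-contract; the plates restrain it, putting the brass in tension and the cast iron in compression. With no external load the two internal forces are equal and opposite, magnitude P.
Compatibility of the two members (thermal + elastic change equal): (α₁ − α₂)ΔT = P·[1/(A₁E₁) + 1/(A₂E₂)].
|α₁ − α₂|·ΔT = 8.4×10⁻⁶ × 107 = 0.0008988.
1/(A₁E₁) + 1/(A₂E₂) = 1/(525×109×10³) + 1/(500×101×10³) = 3.728×10⁻⁸ N⁻¹.
P = 0.0008988 / 3.728×10⁻⁸ = 24110 N = 24.11 kN.
σ_{brass} = P/A₂ = 24110/500 = 48.22 MPa, tensile.

σ ≈ 48.2 MPa (tensile)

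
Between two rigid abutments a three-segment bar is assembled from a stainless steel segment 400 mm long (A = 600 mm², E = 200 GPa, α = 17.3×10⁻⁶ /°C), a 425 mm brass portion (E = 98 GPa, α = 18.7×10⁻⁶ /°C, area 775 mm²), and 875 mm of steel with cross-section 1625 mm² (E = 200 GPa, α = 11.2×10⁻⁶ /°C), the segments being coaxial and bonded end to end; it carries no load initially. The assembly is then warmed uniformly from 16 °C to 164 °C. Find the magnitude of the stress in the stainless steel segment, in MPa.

σ ≈ 524 MPa (compressive)

If the supports were absent, the total length change would be Σ αᵢΔT Lᵢ = 17.3×10⁻⁶×148×400 + 18.7×10⁻⁶×148×425 + 11.2×10⁻⁶×148×875 = 3.651 mm.
The rigid supports impose zero overall length change; the single axial force P common to all segments must satisfy P Σ Lᵢ/(AᵢEᵢ) = δ_free.
The series flexibility is Σ Lᵢ/(AᵢEᵢ) = 400/(600×200×10³) + 425/(775×98×10³) + 875/(1625×200×10³) = 1.162×10⁻⁵ mm/N.
P = 3.651 / 1.162×10⁻⁵ = 314100 N = 314.1 kN, compressive.
σ_{stainless steel} = P / A = 314100 / 600 = 523.6 MPa.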